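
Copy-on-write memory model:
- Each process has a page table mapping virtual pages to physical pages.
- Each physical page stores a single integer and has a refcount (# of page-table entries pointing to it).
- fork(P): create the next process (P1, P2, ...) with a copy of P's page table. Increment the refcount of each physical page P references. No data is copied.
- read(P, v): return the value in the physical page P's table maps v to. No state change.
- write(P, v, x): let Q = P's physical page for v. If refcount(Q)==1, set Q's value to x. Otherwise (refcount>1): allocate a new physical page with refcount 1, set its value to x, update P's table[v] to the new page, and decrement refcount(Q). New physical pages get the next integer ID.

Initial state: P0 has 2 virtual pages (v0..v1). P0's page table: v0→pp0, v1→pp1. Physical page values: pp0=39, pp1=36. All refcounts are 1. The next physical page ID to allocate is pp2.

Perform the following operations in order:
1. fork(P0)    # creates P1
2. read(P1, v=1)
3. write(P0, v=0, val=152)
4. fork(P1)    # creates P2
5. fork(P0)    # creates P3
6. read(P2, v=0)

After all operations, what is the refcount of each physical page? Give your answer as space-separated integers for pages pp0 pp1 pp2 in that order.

Answer: 2 4 2

Derivation:
Op 1: fork(P0) -> P1. 2 ppages; refcounts: pp0:2 pp1:2
Op 2: read(P1, v1) -> 36. No state change.
Op 3: write(P0, v0, 152). refcount(pp0)=2>1 -> COPY to pp2. 3 ppages; refcounts: pp0:1 pp1:2 pp2:1
Op 4: fork(P1) -> P2. 3 ppages; refcounts: pp0:2 pp1:3 pp2:1
Op 5: fork(P0) -> P3. 3 ppages; refcounts: pp0:2 pp1:4 pp2:2
Op 6: read(P2, v0) -> 39. No state change.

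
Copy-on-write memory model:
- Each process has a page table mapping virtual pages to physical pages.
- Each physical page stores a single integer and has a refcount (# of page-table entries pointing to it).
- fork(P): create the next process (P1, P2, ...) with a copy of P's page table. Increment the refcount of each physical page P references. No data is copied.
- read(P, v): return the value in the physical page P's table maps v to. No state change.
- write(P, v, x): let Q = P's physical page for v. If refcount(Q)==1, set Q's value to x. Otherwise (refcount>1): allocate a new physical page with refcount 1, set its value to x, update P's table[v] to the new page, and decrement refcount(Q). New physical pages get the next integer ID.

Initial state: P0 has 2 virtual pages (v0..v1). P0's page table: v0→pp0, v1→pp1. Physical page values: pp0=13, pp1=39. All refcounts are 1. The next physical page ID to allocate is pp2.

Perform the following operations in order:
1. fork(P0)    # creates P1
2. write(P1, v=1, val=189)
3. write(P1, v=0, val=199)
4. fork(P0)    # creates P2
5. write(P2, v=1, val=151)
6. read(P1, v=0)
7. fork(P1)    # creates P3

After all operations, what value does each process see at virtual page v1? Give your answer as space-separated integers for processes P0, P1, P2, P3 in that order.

Op 1: fork(P0) -> P1. 2 ppages; refcounts: pp0:2 pp1:2
Op 2: write(P1, v1, 189). refcount(pp1)=2>1 -> COPY to pp2. 3 ppages; refcounts: pp0:2 pp1:1 pp2:1
Op 3: write(P1, v0, 199). refcount(pp0)=2>1 -> COPY to pp3. 4 ppages; refcounts: pp0:1 pp1:1 pp2:1 pp3:1
Op 4: fork(P0) -> P2. 4 ppages; refcounts: pp0:2 pp1:2 pp2:1 pp3:1
Op 5: write(P2, v1, 151). refcount(pp1)=2>1 -> COPY to pp4. 5 ppages; refcounts: pp0:2 pp1:1 pp2:1 pp3:1 pp4:1
Op 6: read(P1, v0) -> 199. No state change.
Op 7: fork(P1) -> P3. 5 ppages; refcounts: pp0:2 pp1:1 pp2:2 pp3:2 pp4:1
P0: v1 -> pp1 = 39
P1: v1 -> pp2 = 189
P2: v1 -> pp4 = 151
P3: v1 -> pp2 = 189

Answer: 39 189 151 189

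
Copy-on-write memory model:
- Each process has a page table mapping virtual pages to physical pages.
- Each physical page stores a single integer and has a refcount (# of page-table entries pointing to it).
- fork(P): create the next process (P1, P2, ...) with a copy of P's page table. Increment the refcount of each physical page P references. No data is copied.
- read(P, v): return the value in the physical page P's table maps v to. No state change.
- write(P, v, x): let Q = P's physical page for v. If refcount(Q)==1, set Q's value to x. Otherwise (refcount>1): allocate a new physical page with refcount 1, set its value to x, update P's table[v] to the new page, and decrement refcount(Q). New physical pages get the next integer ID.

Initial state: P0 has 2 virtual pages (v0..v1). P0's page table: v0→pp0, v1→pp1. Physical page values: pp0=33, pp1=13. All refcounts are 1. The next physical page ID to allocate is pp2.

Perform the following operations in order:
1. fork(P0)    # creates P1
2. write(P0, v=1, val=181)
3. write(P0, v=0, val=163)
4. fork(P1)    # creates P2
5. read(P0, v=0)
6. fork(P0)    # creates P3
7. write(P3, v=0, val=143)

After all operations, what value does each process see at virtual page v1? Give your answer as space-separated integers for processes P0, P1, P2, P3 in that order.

Op 1: fork(P0) -> P1. 2 ppages; refcounts: pp0:2 pp1:2
Op 2: write(P0, v1, 181). refcount(pp1)=2>1 -> COPY to pp2. 3 ppages; refcounts: pp0:2 pp1:1 pp2:1
Op 3: write(P0, v0, 163). refcount(pp0)=2>1 -> COPY to pp3. 4 ppages; refcounts: pp0:1 pp1:1 pp2:1 pp3:1
Op 4: fork(P1) -> P2. 4 ppages; refcounts: pp0:2 pp1:2 pp2:1 pp3:1
Op 5: read(P0, v0) -> 163. No state change.
Op 6: fork(P0) -> P3. 4 ppages; refcounts: pp0:2 pp1:2 pp2:2 pp3:2
Op 7: write(P3, v0, 143). refcount(pp3)=2>1 -> COPY to pp4. 5 ppages; refcounts: pp0:2 pp1:2 pp2:2 pp3:1 pp4:1
P0: v1 -> pp2 = 181
P1: v1 -> pp1 = 13
P2: v1 -> pp1 = 13
P3: v1 -> pp2 = 181

Answer: 181 13 13 181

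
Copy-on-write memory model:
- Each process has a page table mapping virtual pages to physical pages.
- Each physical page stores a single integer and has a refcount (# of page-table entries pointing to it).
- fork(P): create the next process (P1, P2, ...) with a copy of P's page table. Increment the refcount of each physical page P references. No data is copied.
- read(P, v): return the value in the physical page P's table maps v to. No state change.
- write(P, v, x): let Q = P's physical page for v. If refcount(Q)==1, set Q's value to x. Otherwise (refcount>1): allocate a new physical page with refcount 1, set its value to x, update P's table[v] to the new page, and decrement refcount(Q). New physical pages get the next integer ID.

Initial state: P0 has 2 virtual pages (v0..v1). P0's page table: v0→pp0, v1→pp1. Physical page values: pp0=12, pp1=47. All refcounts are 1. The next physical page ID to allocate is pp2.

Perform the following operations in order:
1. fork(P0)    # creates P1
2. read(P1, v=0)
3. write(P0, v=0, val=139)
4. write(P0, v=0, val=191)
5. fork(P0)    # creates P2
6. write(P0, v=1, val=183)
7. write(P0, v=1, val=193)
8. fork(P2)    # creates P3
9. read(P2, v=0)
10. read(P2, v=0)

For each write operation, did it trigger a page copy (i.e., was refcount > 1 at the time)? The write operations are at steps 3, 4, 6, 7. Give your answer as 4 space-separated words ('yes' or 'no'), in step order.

Op 1: fork(P0) -> P1. 2 ppages; refcounts: pp0:2 pp1:2
Op 2: read(P1, v0) -> 12. No state change.
Op 3: write(P0, v0, 139). refcount(pp0)=2>1 -> COPY to pp2. 3 ppages; refcounts: pp0:1 pp1:2 pp2:1
Op 4: write(P0, v0, 191). refcount(pp2)=1 -> write in place. 3 ppages; refcounts: pp0:1 pp1:2 pp2:1
Op 5: fork(P0) -> P2. 3 ppages; refcounts: pp0:1 pp1:3 pp2:2
Op 6: write(P0, v1, 183). refcount(pp1)=3>1 -> COPY to pp3. 4 ppages; refcounts: pp0:1 pp1:2 pp2:2 pp3:1
Op 7: write(P0, v1, 193). refcount(pp3)=1 -> write in place. 4 ppages; refcounts: pp0:1 pp1:2 pp2:2 pp3:1
Op 8: fork(P2) -> P3. 4 ppages; refcounts: pp0:1 pp1:3 pp2:3 pp3:1
Op 9: read(P2, v0) -> 191. No state change.
Op 10: read(P2, v0) -> 191. No state change.

yes no yes no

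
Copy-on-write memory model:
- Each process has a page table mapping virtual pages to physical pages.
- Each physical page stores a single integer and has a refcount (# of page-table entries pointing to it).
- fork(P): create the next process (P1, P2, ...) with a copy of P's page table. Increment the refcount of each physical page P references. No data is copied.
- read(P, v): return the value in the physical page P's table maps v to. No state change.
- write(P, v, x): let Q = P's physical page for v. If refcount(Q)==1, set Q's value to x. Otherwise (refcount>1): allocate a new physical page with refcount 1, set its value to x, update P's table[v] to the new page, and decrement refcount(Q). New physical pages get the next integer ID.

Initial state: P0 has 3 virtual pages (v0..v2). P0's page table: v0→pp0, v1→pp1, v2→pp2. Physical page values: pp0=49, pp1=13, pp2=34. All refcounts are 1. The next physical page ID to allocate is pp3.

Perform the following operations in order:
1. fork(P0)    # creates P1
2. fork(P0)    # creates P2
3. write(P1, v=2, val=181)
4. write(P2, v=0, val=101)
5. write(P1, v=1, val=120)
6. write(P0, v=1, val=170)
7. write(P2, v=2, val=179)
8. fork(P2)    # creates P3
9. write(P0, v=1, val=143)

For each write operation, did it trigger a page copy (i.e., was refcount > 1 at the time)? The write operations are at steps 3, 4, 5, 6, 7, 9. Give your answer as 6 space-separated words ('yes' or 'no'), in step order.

Op 1: fork(P0) -> P1. 3 ppages; refcounts: pp0:2 pp1:2 pp2:2
Op 2: fork(P0) -> P2. 3 ppages; refcounts: pp0:3 pp1:3 pp2:3
Op 3: write(P1, v2, 181). refcount(pp2)=3>1 -> COPY to pp3. 4 ppages; refcounts: pp0:3 pp1:3 pp2:2 pp3:1
Op 4: write(P2, v0, 101). refcount(pp0)=3>1 -> COPY to pp4. 5 ppages; refcounts: pp0:2 pp1:3 pp2:2 pp3:1 pp4:1
Op 5: write(P1, v1, 120). refcount(pp1)=3>1 -> COPY to pp5. 6 ppages; refcounts: pp0:2 pp1:2 pp2:2 pp3:1 pp4:1 pp5:1
Op 6: write(P0, v1, 170). refcount(pp1)=2>1 -> COPY to pp6. 7 ppages; refcounts: pp0:2 pp1:1 pp2:2 pp3:1 pp4:1 pp5:1 pp6:1
Op 7: write(P2, v2, 179). refcount(pp2)=2>1 -> COPY to pp7. 8 ppages; refcounts: pp0:2 pp1:1 pp2:1 pp3:1 pp4:1 pp5:1 pp6:1 pp7:1
Op 8: fork(P2) -> P3. 8 ppages; refcounts: pp0:2 pp1:2 pp2:1 pp3:1 pp4:2 pp5:1 pp6:1 pp7:2
Op 9: write(P0, v1, 143). refcount(pp6)=1 -> write in place. 8 ppages; refcounts: pp0:2 pp1:2 pp2:1 pp3:1 pp4:2 pp5:1 pp6:1 pp7:2

yes yes yes yes yes no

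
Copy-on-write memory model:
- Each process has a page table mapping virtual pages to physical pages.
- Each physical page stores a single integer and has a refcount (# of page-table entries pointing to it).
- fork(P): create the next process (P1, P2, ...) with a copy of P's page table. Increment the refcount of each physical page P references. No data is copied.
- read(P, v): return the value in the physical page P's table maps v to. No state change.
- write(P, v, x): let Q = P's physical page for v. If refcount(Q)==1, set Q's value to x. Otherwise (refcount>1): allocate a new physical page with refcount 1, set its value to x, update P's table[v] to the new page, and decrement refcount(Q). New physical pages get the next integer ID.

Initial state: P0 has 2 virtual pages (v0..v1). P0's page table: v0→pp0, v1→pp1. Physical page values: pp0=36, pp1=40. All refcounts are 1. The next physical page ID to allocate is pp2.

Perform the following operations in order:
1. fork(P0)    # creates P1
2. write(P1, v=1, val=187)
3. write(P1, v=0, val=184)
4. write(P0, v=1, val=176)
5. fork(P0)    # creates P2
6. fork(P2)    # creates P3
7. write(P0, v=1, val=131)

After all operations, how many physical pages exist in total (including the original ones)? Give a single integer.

Answer: 5

Derivation:
Op 1: fork(P0) -> P1. 2 ppages; refcounts: pp0:2 pp1:2
Op 2: write(P1, v1, 187). refcount(pp1)=2>1 -> COPY to pp2. 3 ppages; refcounts: pp0:2 pp1:1 pp2:1
Op 3: write(P1, v0, 184). refcount(pp0)=2>1 -> COPY to pp3. 4 ppages; refcounts: pp0:1 pp1:1 pp2:1 pp3:1
Op 4: write(P0, v1, 176). refcount(pp1)=1 -> write in place. 4 ppages; refcounts: pp0:1 pp1:1 pp2:1 pp3:1
Op 5: fork(P0) -> P2. 4 ppages; refcounts: pp0:2 pp1:2 pp2:1 pp3:1
Op 6: fork(P2) -> P3. 4 ppages; refcounts: pp0:3 pp1:3 pp2:1 pp3:1
Op 7: write(P0, v1, 131). refcount(pp1)=3>1 -> COPY to pp4. 5 ppages; refcounts: pp0:3 pp1:2 pp2:1 pp3:1 pp4:1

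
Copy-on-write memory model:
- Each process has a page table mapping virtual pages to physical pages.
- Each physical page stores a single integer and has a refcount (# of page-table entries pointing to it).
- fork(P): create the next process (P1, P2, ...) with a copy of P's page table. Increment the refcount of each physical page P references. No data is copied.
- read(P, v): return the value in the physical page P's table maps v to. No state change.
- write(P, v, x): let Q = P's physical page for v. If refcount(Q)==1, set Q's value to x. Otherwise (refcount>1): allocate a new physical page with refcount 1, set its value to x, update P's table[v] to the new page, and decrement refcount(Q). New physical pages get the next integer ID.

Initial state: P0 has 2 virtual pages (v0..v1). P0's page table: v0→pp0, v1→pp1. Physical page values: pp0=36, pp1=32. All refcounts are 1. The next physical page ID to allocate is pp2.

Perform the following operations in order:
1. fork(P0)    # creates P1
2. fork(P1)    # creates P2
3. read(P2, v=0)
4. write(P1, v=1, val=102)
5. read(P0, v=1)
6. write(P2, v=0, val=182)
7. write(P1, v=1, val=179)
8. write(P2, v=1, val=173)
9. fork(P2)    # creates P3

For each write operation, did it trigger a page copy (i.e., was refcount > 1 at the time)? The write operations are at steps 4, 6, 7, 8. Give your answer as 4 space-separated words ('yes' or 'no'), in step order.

Op 1: fork(P0) -> P1. 2 ppages; refcounts: pp0:2 pp1:2
Op 2: fork(P1) -> P2. 2 ppages; refcounts: pp0:3 pp1:3
Op 3: read(P2, v0) -> 36. No state change.
Op 4: write(P1, v1, 102). refcount(pp1)=3>1 -> COPY to pp2. 3 ppages; refcounts: pp0:3 pp1:2 pp2:1
Op 5: read(P0, v1) -> 32. No state change.
Op 6: write(P2, v0, 182). refcount(pp0)=3>1 -> COPY to pp3. 4 ppages; refcounts: pp0:2 pp1:2 pp2:1 pp3:1
Op 7: write(P1, v1, 179). refcount(pp2)=1 -> write in place. 4 ppages; refcounts: pp0:2 pp1:2 pp2:1 pp3:1
Op 8: write(P2, v1, 173). refcount(pp1)=2>1 -> COPY to pp4. 5 ppages; refcounts: pp0:2 pp1:1 pp2:1 pp3:1 pp4:1
Op 9: fork(P2) -> P3. 5 ppages; refcounts: pp0:2 pp1:1 pp2:1 pp3:2 pp4:2

yes yes no yes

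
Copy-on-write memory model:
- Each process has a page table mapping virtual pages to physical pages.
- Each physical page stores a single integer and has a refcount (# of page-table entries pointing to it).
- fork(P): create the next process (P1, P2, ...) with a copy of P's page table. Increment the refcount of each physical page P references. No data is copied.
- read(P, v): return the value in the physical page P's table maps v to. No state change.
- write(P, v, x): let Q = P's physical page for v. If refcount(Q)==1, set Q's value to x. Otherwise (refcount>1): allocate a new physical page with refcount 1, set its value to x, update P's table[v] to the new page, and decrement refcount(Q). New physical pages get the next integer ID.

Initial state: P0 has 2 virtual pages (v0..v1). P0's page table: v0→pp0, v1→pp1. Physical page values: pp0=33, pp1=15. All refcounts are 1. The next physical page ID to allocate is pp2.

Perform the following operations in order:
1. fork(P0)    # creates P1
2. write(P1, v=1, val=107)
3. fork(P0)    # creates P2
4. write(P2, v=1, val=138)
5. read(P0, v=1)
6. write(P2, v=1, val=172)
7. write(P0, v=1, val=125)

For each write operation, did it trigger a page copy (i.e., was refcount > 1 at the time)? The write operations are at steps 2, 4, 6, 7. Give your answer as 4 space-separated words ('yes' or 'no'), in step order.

Op 1: fork(P0) -> P1. 2 ppages; refcounts: pp0:2 pp1:2
Op 2: write(P1, v1, 107). refcount(pp1)=2>1 -> COPY to pp2. 3 ppages; refcounts: pp0:2 pp1:1 pp2:1
Op 3: fork(P0) -> P2. 3 ppages; refcounts: pp0:3 pp1:2 pp2:1
Op 4: write(P2, v1, 138). refcount(pp1)=2>1 -> COPY to pp3. 4 ppages; refcounts: pp0:3 pp1:1 pp2:1 pp3:1
Op 5: read(P0, v1) -> 15. No state change.
Op 6: write(P2, v1, 172). refcount(pp3)=1 -> write in place. 4 ppages; refcounts: pp0:3 pp1:1 pp2:1 pp3:1
Op 7: write(P0, v1, 125). refcount(pp1)=1 -> write in place. 4 ppages; refcounts: pp0:3 pp1:1 pp2:1 pp3:1

yes yes no no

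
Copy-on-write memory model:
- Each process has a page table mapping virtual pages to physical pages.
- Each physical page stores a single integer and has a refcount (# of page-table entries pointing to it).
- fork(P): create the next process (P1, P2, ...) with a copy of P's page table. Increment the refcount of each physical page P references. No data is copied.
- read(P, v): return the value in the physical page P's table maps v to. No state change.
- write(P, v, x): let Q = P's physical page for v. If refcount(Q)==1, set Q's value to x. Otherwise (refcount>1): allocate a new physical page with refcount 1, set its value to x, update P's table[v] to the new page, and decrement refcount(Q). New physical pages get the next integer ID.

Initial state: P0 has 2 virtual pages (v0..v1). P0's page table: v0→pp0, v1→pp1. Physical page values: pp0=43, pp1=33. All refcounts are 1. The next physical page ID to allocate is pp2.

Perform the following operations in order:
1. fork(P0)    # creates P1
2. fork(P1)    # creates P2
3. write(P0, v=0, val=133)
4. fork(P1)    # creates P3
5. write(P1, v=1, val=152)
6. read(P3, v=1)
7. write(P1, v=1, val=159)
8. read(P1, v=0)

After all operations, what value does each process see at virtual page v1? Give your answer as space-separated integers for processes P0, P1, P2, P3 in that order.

Op 1: fork(P0) -> P1. 2 ppages; refcounts: pp0:2 pp1:2
Op 2: fork(P1) -> P2. 2 ppages; refcounts: pp0:3 pp1:3
Op 3: write(P0, v0, 133). refcount(pp0)=3>1 -> COPY to pp2. 3 ppages; refcounts: pp0:2 pp1:3 pp2:1
Op 4: fork(P1) -> P3. 3 ppages; refcounts: pp0:3 pp1:4 pp2:1
Op 5: write(P1, v1, 152). refcount(pp1)=4>1 -> COPY to pp3. 4 ppages; refcounts: pp0:3 pp1:3 pp2:1 pp3:1
Op 6: read(P3, v1) -> 33. No state change.
Op 7: write(P1, v1, 159). refcount(pp3)=1 -> write in place. 4 ppages; refcounts: pp0:3 pp1:3 pp2:1 pp3:1
Op 8: read(P1, v0) -> 43. No state change.
P0: v1 -> pp1 = 33
P1: v1 -> pp3 = 159
P2: v1 -> pp1 = 33
P3: v1 -> pp1 = 33

Answer: 33 159 33 33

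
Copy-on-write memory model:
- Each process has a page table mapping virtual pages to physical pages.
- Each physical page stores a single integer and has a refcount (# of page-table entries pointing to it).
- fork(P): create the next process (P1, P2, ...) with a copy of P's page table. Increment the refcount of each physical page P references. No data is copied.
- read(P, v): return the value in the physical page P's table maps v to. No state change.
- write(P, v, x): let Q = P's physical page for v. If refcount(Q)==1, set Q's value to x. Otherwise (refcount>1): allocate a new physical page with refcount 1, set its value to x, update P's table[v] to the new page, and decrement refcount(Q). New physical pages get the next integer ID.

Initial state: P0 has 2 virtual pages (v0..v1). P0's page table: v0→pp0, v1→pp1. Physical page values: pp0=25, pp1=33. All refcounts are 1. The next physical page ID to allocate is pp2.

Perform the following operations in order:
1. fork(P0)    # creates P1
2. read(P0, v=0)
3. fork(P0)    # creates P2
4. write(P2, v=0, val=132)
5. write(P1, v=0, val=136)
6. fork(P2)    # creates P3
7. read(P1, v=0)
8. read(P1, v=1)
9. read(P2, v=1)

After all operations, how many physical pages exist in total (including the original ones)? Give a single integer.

Answer: 4

Derivation:
Op 1: fork(P0) -> P1. 2 ppages; refcounts: pp0:2 pp1:2
Op 2: read(P0, v0) -> 25. No state change.
Op 3: fork(P0) -> P2. 2 ppages; refcounts: pp0:3 pp1:3
Op 4: write(P2, v0, 132). refcount(pp0)=3>1 -> COPY to pp2. 3 ppages; refcounts: pp0:2 pp1:3 pp2:1
Op 5: write(P1, v0, 136). refcount(pp0)=2>1 -> COPY to pp3. 4 ppages; refcounts: pp0:1 pp1:3 pp2:1 pp3:1
Op 6: fork(P2) -> P3. 4 ppages; refcounts: pp0:1 pp1:4 pp2:2 pp3:1
Op 7: read(P1, v0) -> 136. No state change.
Op 8: read(P1, v1) -> 33. No state change.
Op 9: read(P2, v1) -> 33. No state change.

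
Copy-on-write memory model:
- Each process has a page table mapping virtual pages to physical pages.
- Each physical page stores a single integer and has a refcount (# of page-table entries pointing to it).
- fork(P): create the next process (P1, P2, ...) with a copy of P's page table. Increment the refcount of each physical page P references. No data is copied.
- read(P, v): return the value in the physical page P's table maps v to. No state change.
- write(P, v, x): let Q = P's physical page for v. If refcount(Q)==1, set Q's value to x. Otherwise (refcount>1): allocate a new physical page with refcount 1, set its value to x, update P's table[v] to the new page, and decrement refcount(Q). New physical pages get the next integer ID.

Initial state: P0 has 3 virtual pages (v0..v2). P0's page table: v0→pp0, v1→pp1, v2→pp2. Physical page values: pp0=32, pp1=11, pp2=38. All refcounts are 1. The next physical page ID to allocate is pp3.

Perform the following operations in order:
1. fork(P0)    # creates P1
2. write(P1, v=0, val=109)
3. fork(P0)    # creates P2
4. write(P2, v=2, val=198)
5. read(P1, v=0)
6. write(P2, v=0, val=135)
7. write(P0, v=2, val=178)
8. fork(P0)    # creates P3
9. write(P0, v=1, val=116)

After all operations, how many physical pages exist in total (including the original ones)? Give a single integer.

Answer: 8

Derivation:
Op 1: fork(P0) -> P1. 3 ppages; refcounts: pp0:2 pp1:2 pp2:2
Op 2: write(P1, v0, 109). refcount(pp0)=2>1 -> COPY to pp3. 4 ppages; refcounts: pp0:1 pp1:2 pp2:2 pp3:1
Op 3: fork(P0) -> P2. 4 ppages; refcounts: pp0:2 pp1:3 pp2:3 pp3:1
Op 4: write(P2, v2, 198). refcount(pp2)=3>1 -> COPY to pp4. 5 ppages; refcounts: pp0:2 pp1:3 pp2:2 pp3:1 pp4:1
Op 5: read(P1, v0) -> 109. No state change.
Op 6: write(P2, v0, 135). refcount(pp0)=2>1 -> COPY to pp5. 6 ppages; refcounts: pp0:1 pp1:3 pp2:2 pp3:1 pp4:1 pp5:1
Op 7: write(P0, v2, 178). refcount(pp2)=2>1 -> COPY to pp6. 7 ppages; refcounts: pp0:1 pp1:3 pp2:1 pp3:1 pp4:1 pp5:1 pp6:1
Op 8: fork(P0) -> P3. 7 ppages; refcounts: pp0:2 pp1:4 pp2:1 pp3:1 pp4:1 pp5:1 pp6:2
Op 9: write(P0, v1, 116). refcount(pp1)=4>1 -> COPY to pp7. 8 ppages; refcounts: pp0:2 pp1:3 pp2:1 pp3:1 pp4:1 pp5:1 pp6:2 pp7:1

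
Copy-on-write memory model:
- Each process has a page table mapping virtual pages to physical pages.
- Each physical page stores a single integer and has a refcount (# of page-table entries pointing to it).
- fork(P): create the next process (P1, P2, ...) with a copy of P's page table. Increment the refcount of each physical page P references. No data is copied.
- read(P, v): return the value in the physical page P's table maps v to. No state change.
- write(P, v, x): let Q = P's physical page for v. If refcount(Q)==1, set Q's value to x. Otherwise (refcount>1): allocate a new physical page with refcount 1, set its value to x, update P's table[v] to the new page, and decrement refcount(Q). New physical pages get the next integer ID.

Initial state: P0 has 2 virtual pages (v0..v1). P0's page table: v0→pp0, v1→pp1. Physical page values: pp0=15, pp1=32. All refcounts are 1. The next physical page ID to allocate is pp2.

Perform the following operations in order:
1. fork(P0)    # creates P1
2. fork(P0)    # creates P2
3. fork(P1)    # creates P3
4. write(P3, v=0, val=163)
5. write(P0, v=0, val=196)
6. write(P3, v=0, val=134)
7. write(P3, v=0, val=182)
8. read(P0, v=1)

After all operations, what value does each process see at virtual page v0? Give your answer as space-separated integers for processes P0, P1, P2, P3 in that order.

Op 1: fork(P0) -> P1. 2 ppages; refcounts: pp0:2 pp1:2
Op 2: fork(P0) -> P2. 2 ppages; refcounts: pp0:3 pp1:3
Op 3: fork(P1) -> P3. 2 ppages; refcounts: pp0:4 pp1:4
Op 4: write(P3, v0, 163). refcount(pp0)=4>1 -> COPY to pp2. 3 ppages; refcounts: pp0:3 pp1:4 pp2:1
Op 5: write(P0, v0, 196). refcount(pp0)=3>1 -> COPY to pp3. 4 ppages; refcounts: pp0:2 pp1:4 pp2:1 pp3:1
Op 6: write(P3, v0, 134). refcount(pp2)=1 -> write in place. 4 ppages; refcounts: pp0:2 pp1:4 pp2:1 pp3:1
Op 7: write(P3, v0, 182). refcount(pp2)=1 -> write in place. 4 ppages; refcounts: pp0:2 pp1:4 pp2:1 pp3:1
Op 8: read(P0, v1) -> 32. No state change.
P0: v0 -> pp3 = 196
P1: v0 -> pp0 = 15
P2: v0 -> pp0 = 15
P3: v0 -> pp2 = 182

Answer: 196 15 15 182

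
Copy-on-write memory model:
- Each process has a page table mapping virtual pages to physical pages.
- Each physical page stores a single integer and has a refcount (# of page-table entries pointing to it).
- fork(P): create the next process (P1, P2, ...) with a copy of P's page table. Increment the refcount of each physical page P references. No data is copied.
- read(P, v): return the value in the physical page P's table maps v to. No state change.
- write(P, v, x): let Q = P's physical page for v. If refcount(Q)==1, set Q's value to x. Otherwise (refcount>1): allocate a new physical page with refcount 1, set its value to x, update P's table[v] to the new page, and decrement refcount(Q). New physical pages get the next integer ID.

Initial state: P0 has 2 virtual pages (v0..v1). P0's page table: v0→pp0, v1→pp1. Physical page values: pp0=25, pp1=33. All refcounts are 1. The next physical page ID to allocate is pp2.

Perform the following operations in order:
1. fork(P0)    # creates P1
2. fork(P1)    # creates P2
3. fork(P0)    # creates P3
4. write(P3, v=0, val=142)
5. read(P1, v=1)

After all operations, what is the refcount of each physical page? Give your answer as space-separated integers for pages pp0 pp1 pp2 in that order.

Op 1: fork(P0) -> P1. 2 ppages; refcounts: pp0:2 pp1:2
Op 2: fork(P1) -> P2. 2 ppages; refcounts: pp0:3 pp1:3
Op 3: fork(P0) -> P3. 2 ppages; refcounts: pp0:4 pp1:4
Op 4: write(P3, v0, 142). refcount(pp0)=4>1 -> COPY to pp2. 3 ppages; refcounts: pp0:3 pp1:4 pp2:1
Op 5: read(P1, v1) -> 33. No state change.

Answer: 3 4 1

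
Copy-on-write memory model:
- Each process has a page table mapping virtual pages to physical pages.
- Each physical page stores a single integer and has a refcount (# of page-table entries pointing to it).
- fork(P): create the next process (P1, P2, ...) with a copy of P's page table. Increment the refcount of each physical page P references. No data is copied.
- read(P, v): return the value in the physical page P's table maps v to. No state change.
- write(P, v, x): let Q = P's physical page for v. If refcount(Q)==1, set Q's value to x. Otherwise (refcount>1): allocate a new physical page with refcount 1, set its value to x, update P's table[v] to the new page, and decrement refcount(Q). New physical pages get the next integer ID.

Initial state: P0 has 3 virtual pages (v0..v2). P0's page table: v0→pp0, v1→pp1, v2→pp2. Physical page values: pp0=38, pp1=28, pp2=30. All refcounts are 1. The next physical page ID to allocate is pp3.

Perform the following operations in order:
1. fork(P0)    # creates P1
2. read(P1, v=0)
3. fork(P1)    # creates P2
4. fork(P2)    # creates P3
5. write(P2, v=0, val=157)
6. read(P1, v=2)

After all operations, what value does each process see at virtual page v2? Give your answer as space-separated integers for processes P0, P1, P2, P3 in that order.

Answer: 30 30 30 30

Derivation:
Op 1: fork(P0) -> P1. 3 ppages; refcounts: pp0:2 pp1:2 pp2:2
Op 2: read(P1, v0) -> 38. No state change.
Op 3: fork(P1) -> P2. 3 ppages; refcounts: pp0:3 pp1:3 pp2:3
Op 4: fork(P2) -> P3. 3 ppages; refcounts: pp0:4 pp1:4 pp2:4
Op 5: write(P2, v0, 157). refcount(pp0)=4>1 -> COPY to pp3. 4 ppages; refcounts: pp0:3 pp1:4 pp2:4 pp3:1
Op 6: read(P1, v2) -> 30. No state change.
P0: v2 -> pp2 = 30
P1: v2 -> pp2 = 30
P2: v2 -> pp2 = 30
P3: v2 -> pp2 = 30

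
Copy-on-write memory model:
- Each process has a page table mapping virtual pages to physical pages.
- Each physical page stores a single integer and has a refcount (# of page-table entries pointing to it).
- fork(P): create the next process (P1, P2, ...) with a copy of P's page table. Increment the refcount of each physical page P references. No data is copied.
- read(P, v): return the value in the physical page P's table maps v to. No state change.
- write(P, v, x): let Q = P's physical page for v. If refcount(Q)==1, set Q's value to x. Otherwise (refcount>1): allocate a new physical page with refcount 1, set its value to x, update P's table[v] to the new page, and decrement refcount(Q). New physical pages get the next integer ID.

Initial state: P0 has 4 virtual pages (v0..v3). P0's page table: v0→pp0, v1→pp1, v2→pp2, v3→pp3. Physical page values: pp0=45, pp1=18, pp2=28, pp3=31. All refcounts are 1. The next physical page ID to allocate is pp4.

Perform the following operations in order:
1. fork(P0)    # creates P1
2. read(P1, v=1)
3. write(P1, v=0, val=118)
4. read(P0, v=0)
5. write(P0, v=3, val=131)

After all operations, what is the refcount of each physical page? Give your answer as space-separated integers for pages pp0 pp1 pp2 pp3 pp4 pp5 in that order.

Answer: 1 2 2 1 1 1

Derivation:
Op 1: fork(P0) -> P1. 4 ppages; refcounts: pp0:2 pp1:2 pp2:2 pp3:2
Op 2: read(P1, v1) -> 18. No state change.
Op 3: write(P1, v0, 118). refcount(pp0)=2>1 -> COPY to pp4. 5 ppages; refcounts: pp0:1 pp1:2 pp2:2 pp3:2 pp4:1
Op 4: read(P0, v0) -> 45. No state change.
Op 5: write(P0, v3, 131). refcount(pp3)=2>1 -> COPY to pp5. 6 ppages; refcounts: pp0:1 pp1:2 pp2:2 pp3:1 pp4:1 pp5:1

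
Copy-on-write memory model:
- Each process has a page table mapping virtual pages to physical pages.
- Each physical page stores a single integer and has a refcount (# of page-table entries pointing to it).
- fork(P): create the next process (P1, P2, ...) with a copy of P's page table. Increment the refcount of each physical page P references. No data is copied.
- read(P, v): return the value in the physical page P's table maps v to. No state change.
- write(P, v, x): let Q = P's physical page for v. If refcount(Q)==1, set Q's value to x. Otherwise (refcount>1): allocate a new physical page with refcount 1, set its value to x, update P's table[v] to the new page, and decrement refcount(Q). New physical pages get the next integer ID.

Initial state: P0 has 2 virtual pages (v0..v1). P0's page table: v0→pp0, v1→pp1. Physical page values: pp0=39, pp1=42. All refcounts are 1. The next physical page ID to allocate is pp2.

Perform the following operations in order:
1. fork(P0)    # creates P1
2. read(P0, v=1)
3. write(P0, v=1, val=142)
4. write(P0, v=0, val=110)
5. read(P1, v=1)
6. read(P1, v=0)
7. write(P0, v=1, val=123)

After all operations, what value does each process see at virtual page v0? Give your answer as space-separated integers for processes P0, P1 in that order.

Op 1: fork(P0) -> P1. 2 ppages; refcounts: pp0:2 pp1:2
Op 2: read(P0, v1) -> 42. No state change.
Op 3: write(P0, v1, 142). refcount(pp1)=2>1 -> COPY to pp2. 3 ppages; refcounts: pp0:2 pp1:1 pp2:1
Op 4: write(P0, v0, 110). refcount(pp0)=2>1 -> COPY to pp3. 4 ppages; refcounts: pp0:1 pp1:1 pp2:1 pp3:1
Op 5: read(P1, v1) -> 42. No state change.
Op 6: read(P1, v0) -> 39. No state change.
Op 7: write(P0, v1, 123). refcount(pp2)=1 -> write in place. 4 ppages; refcounts: pp0:1 pp1:1 pp2:1 pp3:1
P0: v0 -> pp3 = 110
P1: v0 -> pp0 = 39

Answer: 110 39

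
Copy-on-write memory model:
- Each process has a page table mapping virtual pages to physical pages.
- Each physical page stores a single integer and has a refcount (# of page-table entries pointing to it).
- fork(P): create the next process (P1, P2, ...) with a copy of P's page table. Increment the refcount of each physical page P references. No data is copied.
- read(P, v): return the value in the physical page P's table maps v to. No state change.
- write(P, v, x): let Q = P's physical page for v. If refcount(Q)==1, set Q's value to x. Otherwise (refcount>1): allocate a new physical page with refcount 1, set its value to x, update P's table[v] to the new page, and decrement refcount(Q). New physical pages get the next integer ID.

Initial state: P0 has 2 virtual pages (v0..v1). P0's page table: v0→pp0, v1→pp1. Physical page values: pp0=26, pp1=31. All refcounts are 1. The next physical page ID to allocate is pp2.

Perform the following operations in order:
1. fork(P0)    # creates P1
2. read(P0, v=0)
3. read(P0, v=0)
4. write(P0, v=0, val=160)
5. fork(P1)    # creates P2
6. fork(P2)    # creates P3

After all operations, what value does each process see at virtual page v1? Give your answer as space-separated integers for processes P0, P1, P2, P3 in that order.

Answer: 31 31 31 31

Derivation:
Op 1: fork(P0) -> P1. 2 ppages; refcounts: pp0:2 pp1:2
Op 2: read(P0, v0) -> 26. No state change.
Op 3: read(P0, v0) -> 26. No state change.
Op 4: write(P0, v0, 160). refcount(pp0)=2>1 -> COPY to pp2. 3 ppages; refcounts: pp0:1 pp1:2 pp2:1
Op 5: fork(P1) -> P2. 3 ppages; refcounts: pp0:2 pp1:3 pp2:1
Op 6: fork(P2) -> P3. 3 ppages; refcounts: pp0:3 pp1:4 pp2:1
P0: v1 -> pp1 = 31
P1: v1 -> pp1 = 31
P2: v1 -> pp1 = 31
P3: v1 -> pp1 = 31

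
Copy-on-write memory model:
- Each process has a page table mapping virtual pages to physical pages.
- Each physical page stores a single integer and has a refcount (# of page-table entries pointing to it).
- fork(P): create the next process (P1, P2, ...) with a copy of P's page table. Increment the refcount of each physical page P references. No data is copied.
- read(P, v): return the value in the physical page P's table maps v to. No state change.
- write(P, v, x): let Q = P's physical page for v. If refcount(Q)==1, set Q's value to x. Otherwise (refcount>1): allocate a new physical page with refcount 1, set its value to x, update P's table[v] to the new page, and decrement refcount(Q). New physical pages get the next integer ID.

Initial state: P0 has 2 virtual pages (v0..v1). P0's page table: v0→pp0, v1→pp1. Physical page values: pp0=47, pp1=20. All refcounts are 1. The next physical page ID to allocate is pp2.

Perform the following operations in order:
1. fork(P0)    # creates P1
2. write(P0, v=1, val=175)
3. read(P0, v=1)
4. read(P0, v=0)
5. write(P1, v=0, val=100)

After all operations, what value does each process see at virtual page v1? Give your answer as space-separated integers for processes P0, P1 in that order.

Answer: 175 20

Derivation:
Op 1: fork(P0) -> P1. 2 ppages; refcounts: pp0:2 pp1:2
Op 2: write(P0, v1, 175). refcount(pp1)=2>1 -> COPY to pp2. 3 ppages; refcounts: pp0:2 pp1:1 pp2:1
Op 3: read(P0, v1) -> 175. No state change.
Op 4: read(P0, v0) -> 47. No state change.
Op 5: write(P1, v0, 100). refcount(pp0)=2>1 -> COPY to pp3. 4 ppages; refcounts: pp0:1 pp1:1 pp2:1 pp3:1
P0: v1 -> pp2 = 175
P1: v1 -> pp1 = 20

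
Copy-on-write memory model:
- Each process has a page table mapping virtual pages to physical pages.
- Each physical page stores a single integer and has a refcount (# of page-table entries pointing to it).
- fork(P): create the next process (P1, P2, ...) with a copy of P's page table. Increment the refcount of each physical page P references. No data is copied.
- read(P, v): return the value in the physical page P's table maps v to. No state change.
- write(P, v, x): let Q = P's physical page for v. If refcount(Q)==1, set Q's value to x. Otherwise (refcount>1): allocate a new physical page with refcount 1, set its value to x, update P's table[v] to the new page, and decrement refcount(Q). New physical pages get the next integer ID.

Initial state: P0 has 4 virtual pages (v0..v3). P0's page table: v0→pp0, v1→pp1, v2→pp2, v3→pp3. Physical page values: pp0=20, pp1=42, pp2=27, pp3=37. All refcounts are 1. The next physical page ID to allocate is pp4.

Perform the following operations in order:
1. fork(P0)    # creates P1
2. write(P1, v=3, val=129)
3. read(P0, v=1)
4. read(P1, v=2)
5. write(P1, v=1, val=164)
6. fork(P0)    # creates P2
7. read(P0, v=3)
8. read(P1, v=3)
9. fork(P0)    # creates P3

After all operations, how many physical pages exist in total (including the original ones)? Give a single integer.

Answer: 6

Derivation:
Op 1: fork(P0) -> P1. 4 ppages; refcounts: pp0:2 pp1:2 pp2:2 pp3:2
Op 2: write(P1, v3, 129). refcount(pp3)=2>1 -> COPY to pp4. 5 ppages; refcounts: pp0:2 pp1:2 pp2:2 pp3:1 pp4:1
Op 3: read(P0, v1) -> 42. No state change.
Op 4: read(P1, v2) -> 27. No state change.
Op 5: write(P1, v1, 164). refcount(pp1)=2>1 -> COPY to pp5. 6 ppages; refcounts: pp0:2 pp1:1 pp2:2 pp3:1 pp4:1 pp5:1
Op 6: fork(P0) -> P2. 6 ppages; refcounts: pp0:3 pp1:2 pp2:3 pp3:2 pp4:1 pp5:1
Op 7: read(P0, v3) -> 37. No state change.
Op 8: read(P1, v3) -> 129. No state change.
Op 9: fork(P0) -> P3. 6 ppages; refcounts: pp0:4 pp1:3 pp2:4 pp3:3 pp4:1 pp5:1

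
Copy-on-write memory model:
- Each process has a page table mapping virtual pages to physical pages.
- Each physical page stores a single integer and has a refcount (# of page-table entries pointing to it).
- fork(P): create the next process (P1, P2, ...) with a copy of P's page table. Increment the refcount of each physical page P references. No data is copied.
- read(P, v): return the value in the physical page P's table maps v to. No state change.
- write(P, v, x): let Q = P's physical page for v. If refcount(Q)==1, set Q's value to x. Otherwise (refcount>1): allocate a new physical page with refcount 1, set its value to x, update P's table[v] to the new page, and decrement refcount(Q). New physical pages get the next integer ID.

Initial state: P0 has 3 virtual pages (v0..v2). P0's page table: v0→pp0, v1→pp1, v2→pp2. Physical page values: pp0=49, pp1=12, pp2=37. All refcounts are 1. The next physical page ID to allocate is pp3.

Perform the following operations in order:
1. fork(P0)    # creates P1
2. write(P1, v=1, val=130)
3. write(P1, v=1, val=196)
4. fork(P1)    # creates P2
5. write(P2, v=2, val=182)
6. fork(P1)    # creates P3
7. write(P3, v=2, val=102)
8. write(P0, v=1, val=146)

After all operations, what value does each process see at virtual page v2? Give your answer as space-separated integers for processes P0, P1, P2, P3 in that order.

Op 1: fork(P0) -> P1. 3 ppages; refcounts: pp0:2 pp1:2 pp2:2
Op 2: write(P1, v1, 130). refcount(pp1)=2>1 -> COPY to pp3. 4 ppages; refcounts: pp0:2 pp1:1 pp2:2 pp3:1
Op 3: write(P1, v1, 196). refcount(pp3)=1 -> write in place. 4 ppages; refcounts: pp0:2 pp1:1 pp2:2 pp3:1
Op 4: fork(P1) -> P2. 4 ppages; refcounts: pp0:3 pp1:1 pp2:3 pp3:2
Op 5: write(P2, v2, 182). refcount(pp2)=3>1 -> COPY to pp4. 5 ppages; refcounts: pp0:3 pp1:1 pp2:2 pp3:2 pp4:1
Op 6: fork(P1) -> P3. 5 ppages; refcounts: pp0:4 pp1:1 pp2:3 pp3:3 pp4:1
Op 7: write(P3, v2, 102). refcount(pp2)=3>1 -> COPY to pp5. 6 ppages; refcounts: pp0:4 pp1:1 pp2:2 pp3:3 pp4:1 pp5:1
Op 8: write(P0, v1, 146). refcount(pp1)=1 -> write in place. 6 ppages; refcounts: pp0:4 pp1:1 pp2:2 pp3:3 pp4:1 pp5:1
P0: v2 -> pp2 = 37
P1: v2 -> pp2 = 37
P2: v2 -> pp4 = 182
P3: v2 -> pp5 = 102

Answer: 37 37 182 102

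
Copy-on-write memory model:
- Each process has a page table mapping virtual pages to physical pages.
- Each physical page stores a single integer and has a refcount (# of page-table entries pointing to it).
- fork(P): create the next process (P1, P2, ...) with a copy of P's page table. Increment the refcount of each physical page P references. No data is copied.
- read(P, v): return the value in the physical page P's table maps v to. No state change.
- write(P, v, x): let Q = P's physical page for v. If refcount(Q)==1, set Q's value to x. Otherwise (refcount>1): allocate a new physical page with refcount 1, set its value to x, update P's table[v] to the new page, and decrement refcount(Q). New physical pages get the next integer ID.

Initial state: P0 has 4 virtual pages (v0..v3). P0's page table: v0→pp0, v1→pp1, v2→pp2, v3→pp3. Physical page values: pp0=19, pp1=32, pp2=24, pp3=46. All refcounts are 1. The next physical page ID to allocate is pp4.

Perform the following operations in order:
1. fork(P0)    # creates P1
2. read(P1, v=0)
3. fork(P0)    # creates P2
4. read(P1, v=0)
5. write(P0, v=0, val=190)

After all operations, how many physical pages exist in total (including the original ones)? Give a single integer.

Op 1: fork(P0) -> P1. 4 ppages; refcounts: pp0:2 pp1:2 pp2:2 pp3:2
Op 2: read(P1, v0) -> 19. No state change.
Op 3: fork(P0) -> P2. 4 ppages; refcounts: pp0:3 pp1:3 pp2:3 pp3:3
Op 4: read(P1, v0) -> 19. No state change.
Op 5: write(P0, v0, 190). refcount(pp0)=3>1 -> COPY to pp4. 5 ppages; refcounts: pp0:2 pp1:3 pp2:3 pp3:3 pp4:1

Answer: 5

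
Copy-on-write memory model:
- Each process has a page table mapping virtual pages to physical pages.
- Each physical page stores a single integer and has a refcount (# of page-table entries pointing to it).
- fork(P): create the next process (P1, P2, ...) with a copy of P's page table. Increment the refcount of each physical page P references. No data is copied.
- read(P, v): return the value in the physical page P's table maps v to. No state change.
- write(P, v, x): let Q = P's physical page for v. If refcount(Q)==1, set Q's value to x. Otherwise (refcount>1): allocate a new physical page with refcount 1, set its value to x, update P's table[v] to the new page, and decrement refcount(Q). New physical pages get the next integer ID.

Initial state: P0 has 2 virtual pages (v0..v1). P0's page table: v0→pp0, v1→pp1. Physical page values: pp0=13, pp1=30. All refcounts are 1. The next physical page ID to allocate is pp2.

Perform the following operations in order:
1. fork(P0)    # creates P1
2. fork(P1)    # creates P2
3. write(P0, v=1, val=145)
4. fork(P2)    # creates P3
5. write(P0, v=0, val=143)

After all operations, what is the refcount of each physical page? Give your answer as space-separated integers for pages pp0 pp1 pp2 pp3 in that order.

Answer: 3 3 1 1

Derivation:
Op 1: fork(P0) -> P1. 2 ppages; refcounts: pp0:2 pp1:2
Op 2: fork(P1) -> P2. 2 ppages; refcounts: pp0:3 pp1:3
Op 3: write(P0, v1, 145). refcount(pp1)=3>1 -> COPY to pp2. 3 ppages; refcounts: pp0:3 pp1:2 pp2:1
Op 4: fork(P2) -> P3. 3 ppages; refcounts: pp0:4 pp1:3 pp2:1
Op 5: write(P0, v0, 143). refcount(pp0)=4>1 -> COPY to pp3. 4 ppages; refcounts: pp0:3 pp1:3 pp2:1 pp3:1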